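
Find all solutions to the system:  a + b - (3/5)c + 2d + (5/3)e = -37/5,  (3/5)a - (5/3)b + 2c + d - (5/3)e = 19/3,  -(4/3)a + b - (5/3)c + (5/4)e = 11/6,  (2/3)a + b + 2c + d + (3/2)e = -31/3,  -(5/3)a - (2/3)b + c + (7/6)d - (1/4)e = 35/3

a = -5, b = 1, c = -1, d = 3, e = -6

Row-reduce the augmented matrix:
R2 ← R2 − 3/5·R1.
R3 ← R3 + 4/3·R1.
R4 ← R4 − 2/3·R1.
R5 ← R5 + 5/3·R1.
R2 ← R2 / (-34/15).
R1 ← R1 − 1·R2.
R3 ← R3 − 7/3·R2.
R4 ← R4 − 1/3·R2.
R5 ← R5 − 1·R2.
R3 ← R3 / (-19/510).
R1 ← R1 − 15/34·R3.
R2 ← R2 + 177/170·R3.
R4 ← R4 − 467/170·R3.
R5 ← R5 − 177/170·R3.
R4 ← R4 / (10322/57).
R1 ← R1 − 590/19·R4.
R2 ← R2 + 1305/19·R4.
R3 ← R3 + 1255/19·R4.
R5 ← R5 − 2781/38·R4.
R5 ← R5 / (4237/743184).
R1 ← R1 + 955/10322·R5.
R2 ← R2 − 49125/41288·R5.
R3 ← R3 − 1565/41288·R5.
R4 ← R4 − 36671/123864·R5.
Reading off the reduced rows gives a = -5, b = 1, c = -1, d = 3, e = -6.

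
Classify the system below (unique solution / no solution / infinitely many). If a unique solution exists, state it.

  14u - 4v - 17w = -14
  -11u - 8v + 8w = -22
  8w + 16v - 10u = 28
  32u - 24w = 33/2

no solution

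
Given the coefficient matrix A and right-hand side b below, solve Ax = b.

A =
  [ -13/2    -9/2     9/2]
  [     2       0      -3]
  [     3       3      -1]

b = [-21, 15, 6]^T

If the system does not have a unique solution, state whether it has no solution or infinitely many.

no solution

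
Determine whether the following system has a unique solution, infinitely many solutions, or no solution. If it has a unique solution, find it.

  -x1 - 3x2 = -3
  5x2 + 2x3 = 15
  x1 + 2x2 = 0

Row-reduce the augmented matrix:
R1 ← R1 / (-1).
R3 ← R3 − 1·R1.
R2 ← R2 / (5).
R1 ← R1 − 3·R2.
R3 ← R3 + 1·R2.
R3 ← R3 / (2/5).
R1 ← R1 + 6/5·R3.
R2 ← R2 − 2/5·R3.
Reading off the reduced rows gives x1 = -6, x2 = 3, x3 = 0.

x1 = -6, x2 = 3, x3 = 0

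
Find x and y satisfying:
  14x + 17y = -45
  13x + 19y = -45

x = -2, y = -1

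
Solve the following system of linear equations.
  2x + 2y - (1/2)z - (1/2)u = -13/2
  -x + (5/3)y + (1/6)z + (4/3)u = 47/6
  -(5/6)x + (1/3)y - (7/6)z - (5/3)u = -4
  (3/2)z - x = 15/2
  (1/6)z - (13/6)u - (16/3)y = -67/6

Row-reduce:
R1 ← R1 / (2).
R2 ← R2 + 1·R1.
R3 ← R3 + 5/6·R1.
R4 ← R4 + 1·R1.
R2 ← R2 / (8/3).
R1 ← R1 − 1·R2.
R3 ← R3 − 7/6·R2.
R4 ← R4 − 1·R2.
R5 ← R5 + 16/3·R2.
R3 ← R3 / (-257/192).
R1 ← R1 + 7/32·R3.
R2 ← R2 + 1/32·R3.
R4 ← R4 − 41/32·R3.
R4 ← R4 / (-1493/514).
R1 ← R1 + 70/257·R4.
R2 ← R2 − 237/514·R4.
R3 ← R3 − 451/257·R4.
Row 5 reduces to 0 = -2, a contradiction. The system is inconsistent.

no solution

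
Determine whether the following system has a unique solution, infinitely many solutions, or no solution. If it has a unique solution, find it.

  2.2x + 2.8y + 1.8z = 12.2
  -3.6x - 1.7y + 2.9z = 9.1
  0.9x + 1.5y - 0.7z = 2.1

Row-reduce the augmented matrix:
R1 ← R1 / (11/5).
R2 ← R2 + 18/5·R1.
R3 ← R3 − 9/10·R1.
R2 ← R2 / (317/110).
R1 ← R1 − 14/11·R2.
R3 ← R3 − 39/110·R2.
R3 ← R3 / (-6833/3170).
R1 ← R1 + 559/317·R3.
R2 ← R2 − 643/317·R3.
Reading off the reduced rows gives x = -2, y = 4, z = 3.

x = -2, y = 4, z = 3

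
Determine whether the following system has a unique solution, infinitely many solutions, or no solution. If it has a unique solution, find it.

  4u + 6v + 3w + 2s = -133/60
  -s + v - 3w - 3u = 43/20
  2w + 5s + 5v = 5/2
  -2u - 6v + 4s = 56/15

Row-reduce the augmented matrix:
R1 ← R1 / (4).
R2 ← R2 + 3·R1.
R4 ← R4 + 2·R1.
R2 ← R2 / (11/2).
R1 ← R1 − 3/2·R2.
R3 ← R3 − 5·R2.
R4 ← R4 + 3·R2.
R3 ← R3 / (59/22).
R1 ← R1 − 21/22·R3.
R2 ← R2 + 3/22·R3.
R4 ← R4 − 12/11·R3.
R4 ← R4 / (202/59).
R1 ← R1 + 74/59·R4.
R2 ← R2 − 19/59·R4.
R3 ← R3 − 100/59·R4.
Reading off the reduced rows gives u = -2/3, v = 0, w = -1/4, s = 3/5.

u = -2/3, v = 0, w = -1/4, s = 3/5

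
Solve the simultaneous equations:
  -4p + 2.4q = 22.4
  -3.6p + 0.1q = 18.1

p = -5, q = 1

Row-reduce the augmented matrix:
R1 ← R1 / (-4).
R2 ← R2 + 18/5·R1.
R2 ← R2 / (-103/50).
R1 ← R1 + 3/5·R2.
Reading off the reduced rows gives p = -5, q = 1.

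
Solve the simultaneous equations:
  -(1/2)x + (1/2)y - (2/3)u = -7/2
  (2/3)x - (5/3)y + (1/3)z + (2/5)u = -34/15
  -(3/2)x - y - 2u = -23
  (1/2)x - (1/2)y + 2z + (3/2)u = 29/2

x = 4, y = 5, z = 3, u = 6

Row-reduce the augmented matrix:
R1 ← R1 / (-1/2).
R2 ← R2 − 2/3·R1.
R3 ← R3 + 3/2·R1.
R4 ← R4 − 1/2·R1.
R2 ← R2 / (-1).
R1 ← R1 + 1·R2.
R3 ← R3 + 5/2·R2.
R3 ← R3 / (-5/6).
R1 ← R1 + 1/3·R3.
R2 ← R2 + 1/3·R3.
R4 ← R4 − 2·R3.
R4 ← R4 / (113/30).
R1 ← R1 − 4/3·R4.
R3 ← R3 + 22/15·R4.
Reading off the reduced rows gives x = 4, y = 5, z = 3, u = 6.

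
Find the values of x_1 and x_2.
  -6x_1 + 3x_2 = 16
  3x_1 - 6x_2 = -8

Row-reduce the augmented matrix:
R1 ← R1 / (-6).
R2 ← R2 − 3·R1.
R2 ← R2 / (-9/2).
R1 ← R1 + 1/2·R2.
Reading off the reduced rows gives x_1 = -8/3, x_2 = 0.

x_1 = -8/3, x_2 = 0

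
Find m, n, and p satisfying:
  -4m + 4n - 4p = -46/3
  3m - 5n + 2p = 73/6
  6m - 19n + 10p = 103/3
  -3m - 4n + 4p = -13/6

Row-reduce the augmented matrix:
R1 ← R1 / (-4).
R2 ← R2 − 3·R1.
R3 ← R3 − 6·R1.
R4 ← R4 + 3·R1.
R2 ← R2 / (-2).
R1 ← R1 + 1·R2.
R3 ← R3 + 13·R2.
R4 ← R4 + 7·R2.
R3 ← R3 / (21/2).
R1 ← R1 − 3/2·R3.
R2 ← R2 − 1/2·R3.
R4 ← R4 − 21/2·R3.
R4 reduces to 0 = 0, so the extra equation is consistent.
Reading off the reduced rows gives m = 5/2, n = -2/3, p = 2/3.

m = 5/2, n = -2/3, p = 2/3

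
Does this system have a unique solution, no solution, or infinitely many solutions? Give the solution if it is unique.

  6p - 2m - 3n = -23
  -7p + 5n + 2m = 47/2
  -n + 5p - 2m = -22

no solution

Row-reduce:
R1 ← R1 / (-2).
R2 ← R2 − 2·R1.
R3 ← R3 + 2·R1.
R2 ← R2 / (2).
R1 ← R1 − 3/2·R2.
R3 ← R3 − 2·R2.
Row 3 reduces to 0 = 1/2, a contradiction. The system is inconsistent.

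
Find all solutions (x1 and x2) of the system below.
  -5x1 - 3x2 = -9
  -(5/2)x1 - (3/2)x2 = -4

Row-reduce:
R1 ← R1 / (-5).
R2 ← R2 + 5/2·R1.
Row 2 reduces to 0 = 1/2, a contradiction. The system is inconsistent.

no solution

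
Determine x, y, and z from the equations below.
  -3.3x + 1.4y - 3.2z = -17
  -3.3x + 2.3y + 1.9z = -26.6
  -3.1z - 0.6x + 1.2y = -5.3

x = 4, y = -5, z = -1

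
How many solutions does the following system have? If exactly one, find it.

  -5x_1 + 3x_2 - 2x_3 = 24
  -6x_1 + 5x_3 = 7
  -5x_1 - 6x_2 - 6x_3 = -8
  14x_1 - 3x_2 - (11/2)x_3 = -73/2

no solution

Row-reduce:
R1 ← R1 / (-5).
R2 ← R2 + 6·R1.
R3 ← R3 + 5·R1.
R4 ← R4 − 14·R1.
R2 ← R2 / (-18/5).
R1 ← R1 + 3/5·R2.
R3 ← R3 + 9·R2.
R4 ← R4 − 27/5·R2.
R3 ← R3 / (-45/2).
R1 ← R1 + 5/6·R3.
R2 ← R2 + 37/18·R3.
Row 4 reduces to 0 = -2, a contradiction. The system is inconsistent.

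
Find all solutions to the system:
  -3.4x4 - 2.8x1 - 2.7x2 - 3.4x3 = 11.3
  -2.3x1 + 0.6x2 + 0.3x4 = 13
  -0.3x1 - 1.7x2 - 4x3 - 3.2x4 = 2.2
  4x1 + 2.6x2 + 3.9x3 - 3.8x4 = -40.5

Row-reduce the augmented matrix:
R1 ← R1 / (-14/5).
R2 ← R2 + 23/10·R1.
R3 ← R3 + 3/10·R1.
R4 ← R4 − 4·R1.
R2 ← R2 / (789/280).
R1 ← R1 − 27/28·R2.
R3 ← R3 + 79/56·R2.
R4 ← R4 + 44/35·R2.
R3 ← R3 / (-8827/3945).
R1 ← R1 − 68/263·R3.
R2 ← R2 − 782/789·R3.
R4 ← R4 − 2279/7890·R3.
R4 ← R4 / (-37545/5044).
R1 ← R1 − 9/1261·R4.
R2 ← R2 − 665/1261·R4.
R3 ← R3 − 1451/2522·R4.
Reading off the reduced rows gives x1 = -5, x2 = 1, x3 = -3, x4 = 3.

x1 = -5, x2 = 1, x3 = -3, x4 = 3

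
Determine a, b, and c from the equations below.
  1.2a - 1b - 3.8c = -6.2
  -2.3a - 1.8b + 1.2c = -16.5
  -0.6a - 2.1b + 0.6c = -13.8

a = 3, b = 6, c = 1

Row-reduce the augmented matrix:
R1 ← R1 / (6/5).
R2 ← R2 + 23/10·R1.
R3 ← R3 + 3/5·R1.
R2 ← R2 / (-223/60).
R1 ← R1 + 5/6·R2.
R3 ← R3 + 13/5·R2.
R3 ← R3 / (6591/2230).
R1 ← R1 + 402/223·R3.
R2 ← R2 − 365/223·R3.
Reading off the reduced rows gives a = 3, b = 6, c = 1.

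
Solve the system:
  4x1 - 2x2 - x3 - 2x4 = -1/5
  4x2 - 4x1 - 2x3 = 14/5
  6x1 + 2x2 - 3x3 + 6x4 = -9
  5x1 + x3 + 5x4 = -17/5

x1 = 1, x2 = 3, x3 = 13/5, x4 = -11/5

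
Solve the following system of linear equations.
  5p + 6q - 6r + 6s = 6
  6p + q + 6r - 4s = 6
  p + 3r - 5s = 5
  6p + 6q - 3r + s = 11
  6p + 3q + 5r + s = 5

Row-reduce the augmented matrix:
R1 ← R1 / (5).
R2 ← R2 − 6·R1.
R3 ← R3 − 1·R1.
R4 ← R4 − 6·R1.
R5 ← R5 − 6·R1.
R2 ← R2 / (-31/5).
R1 ← R1 − 6/5·R2.
R3 ← R3 + 6/5·R2.
R4 ← R4 + 6/5·R2.
R5 ← R5 + 21/5·R2.
R3 ← R3 / (51/31).
R1 ← R1 − 42/31·R3.
R2 ← R2 + 66/31·R3.
R4 ← R4 − 51/31·R3.
R5 ← R5 − 101/31·R3.
Swap R4 and R5.
R4 ← R4 / (478/51).
R1 ← R1 − 40/17·R4.
R2 ← R2 + 58/17·R4.
R3 ← R3 + 125/51·R4.
R5 reduces to 0 = 0, so the extra equation is consistent.
Reading off the reduced rows gives p = 0, q = 2, r = 0, s = -1.

p = 0, q = 2, r = 0, s = -1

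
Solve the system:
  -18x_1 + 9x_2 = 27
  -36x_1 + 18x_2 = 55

no solution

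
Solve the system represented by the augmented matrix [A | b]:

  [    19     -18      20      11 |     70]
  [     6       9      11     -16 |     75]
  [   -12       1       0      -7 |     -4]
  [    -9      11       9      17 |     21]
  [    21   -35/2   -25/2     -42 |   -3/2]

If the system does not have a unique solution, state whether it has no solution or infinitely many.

Row-reduce:
R1 ← R1 / (19).
R2 ← R2 − 6·R1.
R3 ← R3 + 12·R1.
R4 ← R4 + 9·R1.
R5 ← R5 − 21·R1.
R2 ← R2 / (279/19).
R1 ← R1 + 18/19·R2.
R3 ← R3 + 197/19·R2.
R4 ← R4 − 47/19·R2.
R5 ← R5 − 91/38·R2.
R3 ← R3 / (4447/279).
R1 ← R1 − 42/31·R3.
R2 ← R2 − 89/279·R3.
R4 ← R4 − 4934/279·R3.
R5 ← R5 + 9868/279·R3.
R4 ← R4 / (181462/4447).
R1 ← R1 − 2205/4447·R4.
R2 ← R2 + 4669/4447·R4.
R3 ← R3 + 3851/4447·R4.
R5 ← R5 + 362924/4447·R4.
Row 5 reduces to 0 = 3, a contradiction. The system is inconsistent.

no solution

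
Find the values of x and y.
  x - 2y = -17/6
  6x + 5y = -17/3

x = -3/2, y = 2/3

From equation 1: x = -17/6 + 2·y.
Substitute into equation 2 and solve: y = 2/3.
Then x = -3/2.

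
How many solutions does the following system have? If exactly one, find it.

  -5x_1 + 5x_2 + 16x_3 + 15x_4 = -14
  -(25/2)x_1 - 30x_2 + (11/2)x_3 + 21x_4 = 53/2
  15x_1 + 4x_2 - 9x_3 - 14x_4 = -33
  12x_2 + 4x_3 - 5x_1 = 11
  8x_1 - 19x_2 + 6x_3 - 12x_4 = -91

no solution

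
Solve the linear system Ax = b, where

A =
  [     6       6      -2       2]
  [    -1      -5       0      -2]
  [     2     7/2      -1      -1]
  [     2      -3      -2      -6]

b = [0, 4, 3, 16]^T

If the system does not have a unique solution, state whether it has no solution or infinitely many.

Row-reduce:
R1 ← R1 / (6).
R2 ← R2 + 1·R1.
R3 ← R3 − 2·R1.
R4 ← R4 − 2·R1.
R2 ← R2 / (-4).
R1 ← R1 − 1·R2.
R3 ← R3 − 3/2·R2.
R4 ← R4 + 5·R2.
R3 ← R3 / (-11/24).
R1 ← R1 + 5/12·R3.
R2 ← R2 − 1/12·R3.
R4 ← R4 + 11/12·R3.
Row 4 reduces to 0 = 2, a contradiction. The system is inconsistent.

no solution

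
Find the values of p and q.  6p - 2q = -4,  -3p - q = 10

From equation 2: q = -10 − 3·p.
Substitute into equation 1 and solve: p = -2.
Then q = -4.

p = -2, q = -4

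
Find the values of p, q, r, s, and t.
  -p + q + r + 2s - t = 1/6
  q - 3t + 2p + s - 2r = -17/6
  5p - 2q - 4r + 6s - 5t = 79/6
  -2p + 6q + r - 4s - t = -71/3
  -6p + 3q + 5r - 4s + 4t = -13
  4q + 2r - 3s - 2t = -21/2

p = 7/3, q = -5/2, r = 5/2, s = 3/2, t = 1/2

Row-reduce the augmented matrix:
R1 ← R1 / (-1).
R2 ← R2 − 2·R1.
R3 ← R3 − 5·R1.
R4 ← R4 + 2·R1.
R5 ← R5 + 6·R1.
R2 ← R2 / (3).
R1 ← R1 + 1·R2.
R3 ← R3 − 3·R2.
R4 ← R4 − 4·R2.
R5 ← R5 + 3·R2.
R6 ← R6 − 4·R2.
R1 ← R1 + 1·R3.
R4 ← R4 + 1·R3.
R5 ← R5 + 1·R3.
R6 ← R6 − 2·R3.
R4 ← R4 / (-11/3).
R1 ← R1 − 32/3·R4.
R2 ← R2 − 5/3·R4.
R3 ← R3 − 11·R4.
R6 ← R6 + 95/3·R4.
Swap R5 and R6.
R5 ← R5 / (-92/11).
R1 ← R1 − 23/11·R5.
R2 ← R2 + 5/11·R5.
R3 ← R3 − 3·R5.
R4 ← R4 + 8/11·R5.
R6 reduces to 0 = 0, so the extra equation is consistent.
Reading off the reduced rows gives p = 7/3, q = -5/2, r = 5/2, s = 3/2, t = 1/2.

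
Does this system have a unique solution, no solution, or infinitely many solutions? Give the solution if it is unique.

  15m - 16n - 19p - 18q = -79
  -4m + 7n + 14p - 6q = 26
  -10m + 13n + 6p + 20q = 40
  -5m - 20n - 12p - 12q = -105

Row-reduce the augmented matrix:
R1 ← R1 / (15).
R2 ← R2 + 4·R1.
R3 ← R3 + 10·R1.
R4 ← R4 + 5·R1.
R2 ← R2 / (41/15).
R1 ← R1 + 16/15·R2.
R3 ← R3 − 7/3·R2.
R4 ← R4 + 76/3·R2.
R3 ← R3 / (-586/41).
R1 ← R1 − 91/41·R3.
R2 ← R2 − 134/41·R3.
R4 ← R4 − 2643/41·R3.
R4 ← R4 / (-11847/293).
R1 ← R1 + 803/293·R4.
R2 ← R2 + 4/293·R4.
R3 ← R3 + 353/293·R4.
Reading off the reduced rows gives m = 5, n = -2, p = 6, q = 4.

m = 5, n = -2, p = 6, q = 4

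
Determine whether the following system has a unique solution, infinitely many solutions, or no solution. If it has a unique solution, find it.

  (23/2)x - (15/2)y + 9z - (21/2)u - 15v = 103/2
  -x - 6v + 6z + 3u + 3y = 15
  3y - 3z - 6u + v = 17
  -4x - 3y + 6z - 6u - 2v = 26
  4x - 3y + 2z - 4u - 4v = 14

no solution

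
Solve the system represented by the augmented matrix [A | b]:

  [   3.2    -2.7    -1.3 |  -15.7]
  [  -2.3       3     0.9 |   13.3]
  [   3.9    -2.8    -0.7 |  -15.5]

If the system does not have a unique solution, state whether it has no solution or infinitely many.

x_1 = -2, x_2 = 2, x_3 = 3

Row-reduce the augmented matrix:
R1 ← R1 / (16/5).
R2 ← R2 + 23/10·R1.
R3 ← R3 − 39/10·R1.
R2 ← R2 / (339/320).
R1 ← R1 + 27/32·R2.
R3 ← R3 − 157/320·R2.
R3 ← R3 / (1526/1695).
R1 ← R1 + 49/113·R3.
R2 ← R2 + 11/339·R3.
Reading off the reduced rows gives x_1 = -2, x_2 = 2, x_3 = 3.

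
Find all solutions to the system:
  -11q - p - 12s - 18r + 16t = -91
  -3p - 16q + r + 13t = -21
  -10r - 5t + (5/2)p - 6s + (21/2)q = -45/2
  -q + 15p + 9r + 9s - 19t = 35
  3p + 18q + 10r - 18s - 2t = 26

no solution

Row-reduce:
R1 ← R1 / (-1).
R2 ← R2 + 3·R1.
R3 ← R3 − 5/2·R1.
R4 ← R4 − 15·R1.
R5 ← R5 − 3·R1.
R2 ← R2 / (17).
R1 ← R1 − 11·R2.
R3 ← R3 + 17·R2.
R4 ← R4 + 166·R2.
R5 ← R5 + 15·R2.
Swap R3 and R4.
R3 ← R3 / (4693/17).
R1 ← R1 + 299/17·R3.
R2 ← R2 − 55/17·R3.
R5 ← R5 − 77/17·R3.
Swap R4 and R5.
R4 ← R4 / (-118251/4693).
R1 ← R1 − 75/361·R4.
R2 ← R2 − 9/4693·R4.
R3 ← R3 − 3069/4693·R4.
Row 5 reduces to 0 = 2, a contradiction. The system is inconsistent.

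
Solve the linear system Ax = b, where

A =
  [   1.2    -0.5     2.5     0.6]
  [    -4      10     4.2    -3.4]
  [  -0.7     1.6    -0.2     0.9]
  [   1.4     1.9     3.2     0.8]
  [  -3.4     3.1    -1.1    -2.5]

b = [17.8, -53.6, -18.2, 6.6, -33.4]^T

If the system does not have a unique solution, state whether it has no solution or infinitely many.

x_1 = 6, x_2 = -6, x_3 = 4, x_4 = -4

Row-reduce the augmented matrix:
R1 ← R1 / (6/5).
R2 ← R2 + 4·R1.
R3 ← R3 + 7/10·R1.
R4 ← R4 − 7/5·R1.
R5 ← R5 + 17/5·R1.
R2 ← R2 / (25/3).
R1 ← R1 + 5/12·R2.
R3 ← R3 − 157/120·R2.
R4 ← R4 − 149/60·R2.
R5 ← R5 − 101/60·R2.
R3 ← R3 / (-3547/5000).
R1 ← R1 − 271/100·R3.
R2 ← R2 − 188/125·R3.
R4 ← R4 + 8629/2500·R3.
R5 ← R5 − 8629/2500·R3.
R4 ← R4 / (-235313/35470).
R1 ← R1 − 21441/3547·R4.
R2 ← R2 − 10457/3547·R4.
R3 ← R3 + 7349/3547·R4.
R5 ← R5 − 235313/35470·R4.
R5 reduces to 0 = 0, so the extra equation is consistent.
Reading off the reduced rows gives x_1 = 6, x_2 = -6, x_3 = 4, x_4 = -4.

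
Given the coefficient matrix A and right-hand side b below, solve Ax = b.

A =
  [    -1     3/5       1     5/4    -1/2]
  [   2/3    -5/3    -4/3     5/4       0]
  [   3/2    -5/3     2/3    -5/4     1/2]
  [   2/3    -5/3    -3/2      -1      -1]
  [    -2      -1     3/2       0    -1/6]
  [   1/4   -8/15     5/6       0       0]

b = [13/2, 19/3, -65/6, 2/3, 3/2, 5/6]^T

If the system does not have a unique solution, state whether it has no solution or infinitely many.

Row-reduce:
R1 ← R1 / (-1).
R2 ← R2 − 2/3·R1.
R3 ← R3 − 3/2·R1.
R4 ← R4 − 2/3·R1.
R5 ← R5 + 2·R1.
R6 ← R6 − 1/4·R1.
R2 ← R2 / (-19/15).
R1 ← R1 + 3/5·R2.
R3 ← R3 + 23/30·R2.
R4 ← R4 + 19/15·R2.
R5 ← R5 + 11/5·R2.
R6 ← R6 + 23/60·R2.
R3 ← R3 / (293/114).
R1 ← R1 + 13/19·R3.
R2 ← R2 − 10/19·R3.
R4 ← R4 + 1/6·R3.
R5 ← R5 − 25/38·R3.
R6 ← R6 − 293/228·R3.
R4 ← R4 / (-2014/879).
R1 ← R1 + 705/293·R4.
R2 ← R2 + 1775/1172·R4.
R3 ← R3 + 145/586·R4.
R5 ← R5 + 1745/293·R4.
R5 ← R5 / (97447/24168).
R1 ← R1 − 13683/8056·R5.
R2 ← R2 − 30165/32224·R5.
R3 ← R3 − 1443/16112·R5.
R4 ← R4 − 3527/8056·R5.
Row 6 reduces to 0 = 3, a contradiction. The system is inconsistent.

no solution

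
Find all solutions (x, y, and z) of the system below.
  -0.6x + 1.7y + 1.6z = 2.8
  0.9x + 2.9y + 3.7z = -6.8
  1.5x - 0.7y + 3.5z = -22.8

x = -4, y = 4, z = -4

Row-reduce the augmented matrix:
R1 ← R1 / (-3/5).
R2 ← R2 − 9/10·R1.
R3 ← R3 − 3/2·R1.
R2 ← R2 / (109/20).
R1 ← R1 + 17/6·R2.
R3 ← R3 − 71/20·R2.
R3 ← R3 / (1922/545).
R1 ← R1 − 55/109·R3.
R2 ← R2 − 122/109·R3.
Reading off the reduced rows gives x = -4, y = 4, z = -4.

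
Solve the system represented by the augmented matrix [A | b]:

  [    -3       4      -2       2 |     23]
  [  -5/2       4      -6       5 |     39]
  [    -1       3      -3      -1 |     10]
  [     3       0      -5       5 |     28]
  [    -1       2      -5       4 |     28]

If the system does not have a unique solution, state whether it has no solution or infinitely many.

no solution

Row-reduce:
R1 ← R1 / (-3).
R2 ← R2 + 5/2·R1.
R3 ← R3 + 1·R1.
R4 ← R4 − 3·R1.
R5 ← R5 + 1·R1.
R2 ← R2 / (2/3).
R1 ← R1 + 4/3·R2.
R3 ← R3 − 5/3·R2.
R4 ← R4 − 4·R2.
R5 ← R5 − 2/3·R2.
R3 ← R3 / (17/2).
R1 ← R1 + 8·R3.
R2 ← R2 + 13/2·R3.
R4 ← R4 − 19·R3.
R4 ← R4 / (159/17).
R1 ← R1 + 58/17·R4.
R2 ← R2 + 45/17·R4.
R3 ← R3 + 20/17·R4.
Row 5 reduces to 0 = 1/2, a contradiction. The system is inconsistent.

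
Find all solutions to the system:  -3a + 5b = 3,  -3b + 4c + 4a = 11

Row-reduce:
R1 ← R1 / (-3).
R2 ← R2 − 4·R1.
R2 ← R2 / (11/3).
R1 ← R1 + 5/3·R2.
Rank is 2 with 3 unknowns, leaving c free.

infinitely many solutions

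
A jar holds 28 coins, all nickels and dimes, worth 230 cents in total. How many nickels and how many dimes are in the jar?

nickels: 10, dimes: 18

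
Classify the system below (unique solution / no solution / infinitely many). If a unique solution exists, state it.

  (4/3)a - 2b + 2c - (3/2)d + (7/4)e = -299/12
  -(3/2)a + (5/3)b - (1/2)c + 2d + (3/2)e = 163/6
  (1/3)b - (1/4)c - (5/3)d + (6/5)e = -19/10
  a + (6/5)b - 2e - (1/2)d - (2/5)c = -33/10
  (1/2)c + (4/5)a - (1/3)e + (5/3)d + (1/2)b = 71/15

a = -2, b = 4, c = -6, d = 5, e = 3

Row-reduce the augmented matrix:
R1 ← R1 / (4/3).
R2 ← R2 + 3/2·R1.
R4 ← R4 − 1·R1.
R5 ← R5 − 4/5·R1.
R2 ← R2 / (-7/12).
R1 ← R1 + 3/2·R2.
R3 ← R3 − 1/3·R2.
R4 ← R4 − 27/10·R2.
R5 ← R5 − 17/10·R2.
R3 ← R3 / (3/4).
R1 ← R1 + 3·R3.
R2 ← R2 + 3·R3.
R4 ← R4 − 31/5·R3.
R5 ← R5 − 22/5·R3.
R4 ← R4 / (1811/126).
R1 ← R1 + 331/42·R4.
R2 ← R2 + 545/84·R4.
R3 ← R3 + 125/63·R4.
R5 ← R5 − 30763/2520·R4.
R5 ← R5 / (17129873/10866000).
R1 ← R1 + 419301/181100·R5.
R2 ← R2 − 47793/72440·R5.
R3 ← R3 − 42931/18110·R5.
R4 ← R4 + 42723/45275·R5.
Reading off the reduced rows gives a = -2, b = 4, c = -6, d = 5, e = 3.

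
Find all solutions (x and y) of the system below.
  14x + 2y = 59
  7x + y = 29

Row-reduce:
R1 ← R1 / (14).
R2 ← R2 − 7·R1.
Row 2 reduces to 0 = -1/2, a contradiction. The system is inconsistent.

no solution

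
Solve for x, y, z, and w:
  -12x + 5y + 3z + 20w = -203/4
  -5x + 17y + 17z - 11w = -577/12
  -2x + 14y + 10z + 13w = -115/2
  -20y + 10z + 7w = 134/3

x = 4/3, y = -11/4, z = -1/3, w = -1

Row-reduce the augmented matrix:
R1 ← R1 / (-12).
R2 ← R2 + 5·R1.
R3 ← R3 + 2·R1.
R2 ← R2 / (179/12).
R1 ← R1 + 5/12·R2.
R3 ← R3 − 79/6·R2.
R4 ← R4 + 20·R2.
R3 ← R3 / (-788/179).
R1 ← R1 − 34/179·R3.
R2 ← R2 − 189/179·R3.
R4 ← R4 − 5570/179·R3.
R4 ← R4 / (66993/394).
R1 ← R1 + 415/394·R4.
R2 ← R2 − 4031/788·R4.
R3 ← R3 + 4785/788·R4.
Reading off the reduced rows gives x = 4/3, y = -11/4, z = -1/3, w = -1.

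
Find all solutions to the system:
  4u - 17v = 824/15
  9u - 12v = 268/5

Row-reduce the augmented matrix:
R1 ← R1 / (4).
R2 ← R2 − 9·R1.
R2 ← R2 / (105/4).
R1 ← R1 + 17/4·R2.
Reading off the reduced rows gives u = 12/5, v = -8/3.

u = 12/5, v = -8/3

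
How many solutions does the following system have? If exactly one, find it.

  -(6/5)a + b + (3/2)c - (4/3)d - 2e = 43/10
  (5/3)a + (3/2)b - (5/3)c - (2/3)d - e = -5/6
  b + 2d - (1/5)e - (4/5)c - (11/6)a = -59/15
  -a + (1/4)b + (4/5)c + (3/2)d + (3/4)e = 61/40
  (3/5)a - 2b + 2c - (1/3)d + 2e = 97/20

a = 1, b = 2, c = 3, d = -3/4, e = 1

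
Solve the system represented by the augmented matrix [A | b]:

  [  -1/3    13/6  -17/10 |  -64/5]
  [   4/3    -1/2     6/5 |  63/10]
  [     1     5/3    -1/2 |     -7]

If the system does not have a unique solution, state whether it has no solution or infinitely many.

Row-reduce:
R1 ← R1 / (-1/3).
R2 ← R2 − 4/3·R1.
R3 ← R3 − 1·R1.
R2 ← R2 / (49/6).
R1 ← R1 + 13/2·R2.
R3 ← R3 − 49/6·R2.
Row 3 reduces to 0 = -1/2, a contradiction. The system is inconsistent.

no solution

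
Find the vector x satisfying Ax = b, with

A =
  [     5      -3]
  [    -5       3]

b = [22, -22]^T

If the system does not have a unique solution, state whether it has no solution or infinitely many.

infinitely many solutions

Row-reduce:
R1 ← R1 / (5).
R2 ← R2 + 5·R1.
Rank is 1 with 2 unknowns, leaving x_2 free.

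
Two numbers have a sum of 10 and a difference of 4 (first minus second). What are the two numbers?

first number: 7, second number: 3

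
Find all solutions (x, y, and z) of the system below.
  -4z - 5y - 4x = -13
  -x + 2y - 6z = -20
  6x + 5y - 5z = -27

Row-reduce the augmented matrix:
R1 ← R1 / (-4).
R2 ← R2 + 1·R1.
R3 ← R3 − 6·R1.
R2 ← R2 / (13/4).
R1 ← R1 − 5/4·R2.
R3 ← R3 + 5/2·R2.
R3 ← R3 / (-193/13).
R1 ← R1 − 38/13·R3.
R2 ← R2 + 20/13·R3.
Reading off the reduced rows gives x = -2, y = 1, z = 4.

x = -2, y = 1, z = 4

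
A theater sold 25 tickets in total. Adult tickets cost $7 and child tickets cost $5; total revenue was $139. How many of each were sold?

Let a = adult tickets, c = child tickets.
  a + c = 25
  7a + 5c = 139
Row-reduce the augmented matrix:
R2 ← R2 − 7·R1.
R2 ← R2 / (-2).
R1 ← R1 − 1·R2.
Reading off the reduced rows gives a = 7, c = 18.

adult tickets: 7, child tickets: 18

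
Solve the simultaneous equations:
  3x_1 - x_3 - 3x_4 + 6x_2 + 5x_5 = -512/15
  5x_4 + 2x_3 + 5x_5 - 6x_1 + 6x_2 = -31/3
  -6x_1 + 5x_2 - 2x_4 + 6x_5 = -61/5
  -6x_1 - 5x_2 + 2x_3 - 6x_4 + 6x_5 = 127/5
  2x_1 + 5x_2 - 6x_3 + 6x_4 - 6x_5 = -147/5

x_1 = -2, x_2 = -3, x_3 = 3, x_4 = -2/5, x_5 = -5/3

Row-reduce the augmented matrix:
R1 ← R1 / (3).
R2 ← R2 + 6·R1.
R3 ← R3 + 6·R1.
R4 ← R4 + 6·R1.
R5 ← R5 − 2·R1.
R2 ← R2 / (18).
R1 ← R1 − 2·R2.
R3 ← R3 − 17·R2.
R4 ← R4 − 7·R2.
R5 ← R5 − 1·R2.
R3 ← R3 / (-2).
R1 ← R1 + 1/3·R3.
R5 ← R5 + 16/3·R3.
R4 ← R4 / (-209/18).
R1 ← R1 − 31/108·R4.
R2 ← R2 + 1/18·R4.
R3 ← R3 − 127/36·R4.
R5 ← R5 − 1451/54·R4.
R5 ← R5 / (5312/627).
R1 ← R1 + 34/627·R5.
R2 ← R2 − 164/209·R5.
R3 ← R3 − 454/209·R5.
R4 ← R4 + 183/209·R5.
Reading off the reduced rows gives x_1 = -2, x_2 = -3, x_3 = 3, x_4 = -2/5, x_5 = -5/3.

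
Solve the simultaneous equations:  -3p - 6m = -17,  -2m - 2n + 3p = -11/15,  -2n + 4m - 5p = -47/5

m = 5/3, n = 11/5, p = 7/3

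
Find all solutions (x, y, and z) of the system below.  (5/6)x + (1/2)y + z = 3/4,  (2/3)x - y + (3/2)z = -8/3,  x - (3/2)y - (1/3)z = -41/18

Row-reduce the augmented matrix:
R1 ← R1 / (5/6).
R2 ← R2 − 2/3·R1.
R3 ← R3 − 1·R1.
R2 ← R2 / (-7/5).
R1 ← R1 − 3/5·R2.
R3 ← R3 + 21/10·R2.
R3 ← R3 / (-31/12).
R1 ← R1 − 3/2·R3.
R2 ← R2 + 1/2·R3.
Reading off the reduced rows gives x = 1/2, y = 2, z = -2/3.

x = 1/2, y = 2, z = -2/3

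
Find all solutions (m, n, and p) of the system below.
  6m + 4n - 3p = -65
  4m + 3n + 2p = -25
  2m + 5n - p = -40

Row-reduce the augmented matrix:
R1 ← R1 / (6).
R2 ← R2 − 4·R1.
R3 ← R3 − 2·R1.
R2 ← R2 / (1/3).
R1 ← R1 − 2/3·R2.
R3 ← R3 − 11/3·R2.
R3 ← R3 / (-44).
R1 ← R1 + 17/2·R3.
R2 ← R2 − 12·R3.
Reading off the reduced rows gives m = -5, n = -5, p = 5.

m = -5, n = -5, p = 5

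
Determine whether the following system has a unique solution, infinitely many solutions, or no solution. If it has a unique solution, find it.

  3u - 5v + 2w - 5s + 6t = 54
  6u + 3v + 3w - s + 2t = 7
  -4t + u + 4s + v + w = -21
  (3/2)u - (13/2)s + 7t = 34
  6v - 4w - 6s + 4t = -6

Row-reduce:
R1 ← R1 / (3).
R2 ← R2 − 6·R1.
R3 ← R3 − 1·R1.
R4 ← R4 − 3/2·R1.
R2 ← R2 / (13).
R1 ← R1 + 5/3·R2.
R3 ← R3 − 8/3·R2.
R4 ← R4 − 5/2·R2.
R5 ← R5 − 6·R2.
R3 ← R3 / (7/13).
R1 ← R1 − 7/13·R3.
R2 ← R2 + 1/13·R3.
R4 ← R4 + 21/26·R3.
R5 ← R5 + 46/13·R3.
Swap R4 and R5.
R4 ← R4 / (314/21).
R1 ← R1 + 13/3·R4.
R2 ← R2 − 26/21·R4.
R3 ← R3 − 149/21·R4.
Row 5 reduces to 0 = -1, a contradiction. The system is inconsistent.

no solution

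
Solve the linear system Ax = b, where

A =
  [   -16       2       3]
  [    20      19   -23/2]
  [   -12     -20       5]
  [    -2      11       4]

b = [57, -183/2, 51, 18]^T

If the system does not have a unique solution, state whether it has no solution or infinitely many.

no solution

Row-reduce:
R1 ← R1 / (-16).
R2 ← R2 − 20·R1.
R3 ← R3 + 12·R1.
R4 ← R4 + 2·R1.
R2 ← R2 / (43/2).
R1 ← R1 + 1/8·R2.
R3 ← R3 + 43/2·R2.
R4 ← R4 − 43/4·R2.
R3 ← R3 / (-5).
R1 ← R1 + 10/43·R3.
R2 ← R2 + 31/86·R3.
R4 ← R4 − 15/2·R3.
Row 4 reduces to 0 = 3, a contradiction. The system is inconsistent.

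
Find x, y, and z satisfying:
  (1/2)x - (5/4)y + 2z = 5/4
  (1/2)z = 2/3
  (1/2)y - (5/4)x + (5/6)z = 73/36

Row-reduce the augmented matrix:
R1 ← R1 / (1/2).
R3 ← R3 + 5/4·R1.
Swap R2 and R3.
R2 ← R2 / (-21/8).
R1 ← R1 + 5/2·R2.
R3 ← R3 / (1/2).
R1 ← R1 + 14/9·R3.
R2 ← R2 + 20/9·R3.
Reading off the reduced rows gives x = -1/3, y = 1, z = 4/3.

x = -1/3, y = 1, z = 4/3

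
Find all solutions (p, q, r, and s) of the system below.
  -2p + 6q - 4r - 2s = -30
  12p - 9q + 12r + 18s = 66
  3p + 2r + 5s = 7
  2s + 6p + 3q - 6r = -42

Row-reduce:
R1 ← R1 / (-2).
R2 ← R2 − 12·R1.
R3 ← R3 − 3·R1.
R4 ← R4 − 6·R1.
R2 ← R2 / (27).
R1 ← R1 + 3·R2.
R3 ← R3 − 9·R2.
R4 ← R4 − 21·R2.
Swap R3 and R4.
R3 ← R3 / (-26/3).
R1 ← R1 − 2/3·R3.
R2 ← R2 + 4/9·R3.
Rank is 3 with 4 unknowns, leaving s free.

infinitely many solutions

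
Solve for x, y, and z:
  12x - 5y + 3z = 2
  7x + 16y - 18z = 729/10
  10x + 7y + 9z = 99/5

x = 3/2, y = 12/5, z = -4/3

Row-reduce the augmented matrix:
R1 ← R1 / (12).
R2 ← R2 − 7·R1.
R3 ← R3 − 10·R1.
R2 ← R2 / (227/12).
R1 ← R1 + 5/12·R2.
R3 ← R3 − 67/6·R2.
R3 ← R3 / (4122/227).
R1 ← R1 + 42/227·R3.
R2 ← R2 + 237/227·R3.
Reading off the reduced rows gives x = 3/2, y = 12/5, z = -4/3.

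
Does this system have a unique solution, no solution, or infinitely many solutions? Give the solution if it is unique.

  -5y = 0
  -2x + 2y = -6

x = 3, y = 0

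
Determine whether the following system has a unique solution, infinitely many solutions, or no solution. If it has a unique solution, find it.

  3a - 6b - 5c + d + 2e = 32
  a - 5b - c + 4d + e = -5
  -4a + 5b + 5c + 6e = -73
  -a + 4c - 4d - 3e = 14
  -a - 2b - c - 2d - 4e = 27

a = 6, b = -2, c = -3, d = -5, e = -4

Row-reduce the augmented matrix:
R1 ← R1 / (3).
R2 ← R2 − 1·R1.
R3 ← R3 + 4·R1.
R4 ← R4 + 1·R1.
R5 ← R5 + 1·R1.
R2 ← R2 / (-3).
R1 ← R1 + 2·R2.
R3 ← R3 + 3·R2.
R4 ← R4 + 2·R2.
R5 ← R5 + 4·R2.
R3 ← R3 / (-7/3).
R1 ← R1 + 19/9·R3.
R2 ← R2 + 2/9·R3.
R4 ← R4 − 17/9·R3.
R5 ← R5 + 32/9·R3.
R4 ← R4 / (-8).
R2 ← R2 + 1·R4.
R3 ← R3 − 1·R4.
R5 ← R5 + 3·R4.
R5 ← R5 / (-379/21).
R1 ← R1 + 149/21·R5.
R2 ← R2 + 10/7·R5.
R3 ← R3 + 64/21·R5.
R4 ← R4 + 11/21·R5.
Reading off the reduced rows gives a = 6, b = -2, c = -3, d = -5, e = -4.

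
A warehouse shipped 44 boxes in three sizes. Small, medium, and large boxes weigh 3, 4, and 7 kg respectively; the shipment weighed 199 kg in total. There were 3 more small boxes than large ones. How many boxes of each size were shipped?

small boxes: 16, medium boxes: 15, large boxes: 13

Let s = small boxes, m = medium boxes, l = large boxes.
  s + m + l = 44
  3s + 4m + 7l = 199
  s - l = 3
Row-reduce the augmented matrix:
R2 ← R2 − 3·R1.
R3 ← R3 − 1·R1.
R1 ← R1 − 1·R2.
R3 ← R3 + 1·R2.
R3 ← R3 / (2).
R1 ← R1 + 3·R3.
R2 ← R2 − 4·R3.
Reading off the reduced rows gives s = 16, m = 15, l = 13.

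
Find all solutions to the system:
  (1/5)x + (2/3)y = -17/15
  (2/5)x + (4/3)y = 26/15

Row-reduce:
R1 ← R1 / (1/5).
R2 ← R2 − 2/5·R1.
Row 2 reduces to 0 = 4, a contradiction. The system is inconsistent.

no solution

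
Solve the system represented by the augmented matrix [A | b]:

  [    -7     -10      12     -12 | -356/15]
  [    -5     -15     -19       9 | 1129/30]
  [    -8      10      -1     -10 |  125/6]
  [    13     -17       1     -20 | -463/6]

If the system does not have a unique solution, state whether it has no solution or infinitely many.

Row-reduce the augmented matrix:
R1 ← R1 / (-7).
R2 ← R2 + 5·R1.
R3 ← R3 + 8·R1.
R4 ← R4 − 13·R1.
R2 ← R2 / (-55/7).
R1 ← R1 − 10/7·R2.
R3 ← R3 − 150/7·R2.
R4 ← R4 + 249/7·R2.
R3 ← R3 / (-989/11).
R1 ← R1 + 74/11·R3.
R2 ← R2 − 193/55·R3.
R4 ← R4 − 8146/55·R3.
R4 ← R4 / (-181851/4945).
R1 ← R1 − 1034/989·R4.
R2 ← R2 + 1093/4945·R4.
R3 ← R3 + 568/989·R4.
Reading off the reduced rows gives x_1 = -8/3, x_2 = 1, x_3 = -3/2, x_4 = 6/5.

x_1 = -8/3, x_2 = 1, x_3 = -3/2, x_4 = 6/5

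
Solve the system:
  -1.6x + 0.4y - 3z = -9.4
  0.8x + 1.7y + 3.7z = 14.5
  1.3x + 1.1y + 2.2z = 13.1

Row-reduce the augmented matrix:
R1 ← R1 / (-8/5).
R2 ← R2 − 4/5·R1.
R3 ← R3 − 13/10·R1.
R2 ← R2 / (19/10).
R1 ← R1 + 1/4·R2.
R3 ← R3 − 57/40·R2.
R3 ← R3 / (-151/80).
R1 ← R1 − 329/152·R3.
R2 ← R2 − 22/19·R3.
Reading off the reduced rows gives x = 5, y = 4, z = 1.

x = 5, y = 4, z = 1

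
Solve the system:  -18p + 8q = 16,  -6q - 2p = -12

p = 0, q = 2

Row-reduce the augmented matrix:
R1 ← R1 / (-18).
R2 ← R2 + 2·R1.
R2 ← R2 / (-62/9).
R1 ← R1 + 4/9·R2.
Reading off the reduced rows gives p = 0, q = 2.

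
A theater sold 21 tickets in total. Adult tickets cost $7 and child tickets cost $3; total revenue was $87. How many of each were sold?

Let a = adult tickets, c = child tickets.
  a + c = 21
  7a + 3c = 87
From equation 1: a = 21 − c.
Substitute into equation 2 and solve: c = 15.
Then a = 6.

adult tickets: 6, child tickets: 15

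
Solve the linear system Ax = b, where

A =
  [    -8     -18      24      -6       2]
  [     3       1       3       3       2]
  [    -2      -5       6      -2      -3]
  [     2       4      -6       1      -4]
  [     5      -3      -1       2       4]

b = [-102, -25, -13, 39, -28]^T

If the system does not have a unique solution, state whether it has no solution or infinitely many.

Row-reduce:
R1 ← R1 / (-8).
R2 ← R2 − 3·R1.
R3 ← R3 + 2·R1.
R4 ← R4 − 2·R1.
R5 ← R5 − 5·R1.
R2 ← R2 / (-23/4).
R1 ← R1 − 9/4·R2.
R3 ← R3 + 1/2·R2.
R4 ← R4 + 1/2·R2.
R5 ← R5 + 57/4·R2.
R3 ← R3 / (-24/23).
R1 ← R1 − 39/23·R3.
R2 ← R2 + 48/23·R3.
R4 ← R4 + 24/23·R3.
R5 ← R5 + 362/23·R3.
Swap R4 and R5.
R4 ← R4 / (59/12).
R1 ← R1 − 1/8·R4.
R2 ← R2 − 1·R4.
R3 ← R3 − 13/24·R4.
Row 5 reduces to 0 = 1, a contradiction. The system is inconsistent.

no solution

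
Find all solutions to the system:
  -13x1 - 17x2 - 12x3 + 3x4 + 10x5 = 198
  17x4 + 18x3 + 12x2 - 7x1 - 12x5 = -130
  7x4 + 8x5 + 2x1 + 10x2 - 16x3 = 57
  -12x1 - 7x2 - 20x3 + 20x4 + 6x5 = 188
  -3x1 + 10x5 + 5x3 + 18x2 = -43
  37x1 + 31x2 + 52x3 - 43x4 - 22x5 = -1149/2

no solution

Row-reduce:
R1 ← R1 / (-13).
R2 ← R2 + 7·R1.
R3 ← R3 − 2·R1.
R4 ← R4 + 12·R1.
R5 ← R5 + 3·R1.
R6 ← R6 − 37·R1.
R2 ← R2 / (275/13).
R1 ← R1 − 17/13·R2.
R3 ← R3 − 96/13·R2.
R4 ← R4 − 113/13·R2.
R5 ← R5 − 285/13·R2.
R6 ← R6 + 226/13·R2.
R3 ← R3 / (-7256/275).
R1 ← R1 + 162/275·R3.
R2 ← R2 − 318/275·R3.
R4 ← R4 + 5218/275·R3.
R5 ← R5 + 967/55·R3.
R6 ← R6 − 10436/275·R3.
R4 ← R4 / (34123/3628).
R1 ← R1 + 4457/3628·R4.
R2 ← R2 − 2971/3628·R4.
R3 ← R3 + 575/7256·R4.
R5 ← R5 + 130823/7256·R4.
R6 ← R6 + 34123/1814·R4.
R5 ← R5 / (44180/34123).
R1 ← R1 + 34052/34123·R5.
R2 ← R2 − 17018/34123·R5.
R3 ← R3 + 22286/34123·R5.
R4 ← R4 + 26524/34123·R5.
Row 6 reduces to 0 = -1/2, a contradiction. The system is inconsistent.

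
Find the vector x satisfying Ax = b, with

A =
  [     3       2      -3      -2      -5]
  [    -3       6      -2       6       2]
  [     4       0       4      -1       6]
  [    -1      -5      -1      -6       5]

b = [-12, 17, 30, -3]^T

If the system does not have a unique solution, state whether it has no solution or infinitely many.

Row-reduce:
R1 ← R1 / (3).
R2 ← R2 + 3·R1.
R3 ← R3 − 4·R1.
R4 ← R4 + 1·R1.
R2 ← R2 / (8).
R1 ← R1 − 2/3·R2.
R3 ← R3 + 8/3·R2.
R4 ← R4 + 13/3·R2.
R3 ← R3 / (19/3).
R1 ← R1 + 7/12·R3.
R2 ← R2 + 5/8·R3.
R4 ← R4 + 113/24·R3.
R4 ← R4 / (-345/152).
R1 ← R1 + 55/76·R4.
R2 ← R2 − 121/152·R4.
R3 ← R3 − 9/19·R4.
Rank is 4 with 5 unknowns, leaving x_5 free.

infinitely many solutions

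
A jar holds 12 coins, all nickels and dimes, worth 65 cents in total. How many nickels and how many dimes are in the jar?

Let n = nickels, d = dimes.
  n + d = 12
  5n + 10d = 65
From equation 1: n = 12 − d.
Substitute into equation 2 and solve: d = 1.
Then n = 11.

nickels: 11, dimes: 1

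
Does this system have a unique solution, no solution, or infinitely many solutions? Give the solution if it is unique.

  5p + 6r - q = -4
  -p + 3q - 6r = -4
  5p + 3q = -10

p = -2, q = 0, r = 1

Row-reduce the augmented matrix:
R1 ← R1 / (5).
R2 ← R2 + 1·R1.
R3 ← R3 − 5·R1.
R2 ← R2 / (14/5).
R1 ← R1 + 1/5·R2.
R3 ← R3 − 4·R2.
R3 ← R3 / (6/7).
R1 ← R1 − 6/7·R3.
R2 ← R2 + 12/7·R3.
Reading off the reduced rows gives p = -2, q = 0, r = 1.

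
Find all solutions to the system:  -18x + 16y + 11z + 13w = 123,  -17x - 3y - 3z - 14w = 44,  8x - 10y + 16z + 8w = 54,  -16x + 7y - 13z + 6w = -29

Row-reduce the augmented matrix:
R1 ← R1 / (-18).
R2 ← R2 + 17·R1.
R3 ← R3 − 8·R1.
R4 ← R4 + 16·R1.
R2 ← R2 / (-163/9).
R1 ← R1 + 8/9·R2.
R3 ← R3 + 26/9·R2.
R4 ← R4 + 65/9·R2.
R3 ← R3 / (3753/163).
R1 ← R1 − 15/326·R3.
R2 ← R2 − 241/326·R3.
R4 ← R4 + 5685/326·R3.
R4 ← R4 / (23185/1251).
R1 ← R1 − 665/1251·R4.
R2 ← R2 − 3280/3753·R4.
R3 ← R3 − 2929/3753·R4.
Reading off the reduced rows gives x = -3, y = 1, z = 6, w = -1.

x = -3, y = 1, z = 6, w = -1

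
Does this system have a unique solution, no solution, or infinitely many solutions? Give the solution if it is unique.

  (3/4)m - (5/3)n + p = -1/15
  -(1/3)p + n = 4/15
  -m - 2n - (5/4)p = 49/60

Row-reduce the augmented matrix:
R1 ← R1 / (3/4).
R3 ← R3 + 1·R1.
R1 ← R1 + 20/9·R2.
R3 ← R3 + 38/9·R2.
R3 ← R3 / (-143/108).
R1 ← R1 − 16/27·R3.
R2 ← R2 + 1/3·R3.
Reading off the reduced rows gives m = 4/3, n = -1/5, p = -7/5.

m = 4/3, n = -1/5, p = -7/5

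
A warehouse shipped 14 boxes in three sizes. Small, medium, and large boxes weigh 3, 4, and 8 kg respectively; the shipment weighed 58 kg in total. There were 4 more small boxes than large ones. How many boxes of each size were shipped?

small boxes: 6, medium boxes: 6, large boxes: 2

Let s = small boxes, m = medium boxes, l = large boxes.
  s + m + l = 14
  8l + 4m + 3s = 58
  -l + s = 4
Row-reduce the augmented matrix:
R2 ← R2 − 3·R1.
R3 ← R3 − 1·R1.
R1 ← R1 − 1·R2.
R3 ← R3 + 1·R2.
R3 ← R3 / (3).
R1 ← R1 + 4·R3.
R2 ← R2 − 5·R3.
Reading off the reduced rows gives s = 6, m = 6, l = 2.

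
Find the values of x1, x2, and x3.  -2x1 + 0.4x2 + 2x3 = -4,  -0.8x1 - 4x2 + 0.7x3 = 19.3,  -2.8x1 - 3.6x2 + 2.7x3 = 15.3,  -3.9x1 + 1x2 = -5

Row-reduce the augmented matrix:
R1 ← R1 / (-2).
R2 ← R2 + 4/5·R1.
R3 ← R3 + 14/5·R1.
R4 ← R4 + 39/10·R1.
R2 ← R2 / (-104/25).
R1 ← R1 + 1/5·R2.
R3 ← R3 + 104/25·R2.
R4 ← R4 − 11/50·R2.
Swap R3 and R4.
R3 ← R3 / (-8123/2080).
R1 ← R1 + 207/208·R3.
R2 ← R2 − 5/208·R3.
R4 reduces to 0 = 0, so the extra equation is consistent.
Reading off the reduced rows gives x1 = 0, x2 = -5, x3 = -1.

x1 = 0, x2 = -5, x3 = -1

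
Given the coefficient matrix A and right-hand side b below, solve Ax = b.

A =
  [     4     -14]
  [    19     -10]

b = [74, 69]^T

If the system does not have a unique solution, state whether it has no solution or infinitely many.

x_1 = 1, x_2 = -5

Row-reduce the augmented matrix:
R1 ← R1 / (4).
R2 ← R2 − 19·R1.
R2 ← R2 / (113/2).
R1 ← R1 + 7/2·R2.
Reading off the reduced rows gives x_1 = 1, x_2 = -5.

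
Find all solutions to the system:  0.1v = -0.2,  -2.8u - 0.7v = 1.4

u = 0, v = -2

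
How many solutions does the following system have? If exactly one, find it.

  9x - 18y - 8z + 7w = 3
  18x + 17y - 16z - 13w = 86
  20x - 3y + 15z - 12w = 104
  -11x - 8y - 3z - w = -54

x = 4, y = 1, z = 1, w = -1

Row-reduce the augmented matrix:
R1 ← R1 / (9).
R2 ← R2 − 18·R1.
R3 ← R3 − 20·R1.
R4 ← R4 + 11·R1.
R2 ← R2 / (53).
R1 ← R1 + 2·R2.
R3 ← R3 − 37·R2.
R4 ← R4 + 30·R2.
R3 ← R3 / (295/9).
R1 ← R1 + 8/9·R3.
R4 ← R4 + 115/9·R3.
R4 ← R4 / (-34777/3127).
R1 ← R1 + 7461/15635·R4.
R2 ← R2 + 27/53·R4.
R3 ← R3 + 4153/15635·R4.
Reading off the reduced rows gives x = 4, y = 1, z = 1, w = -1.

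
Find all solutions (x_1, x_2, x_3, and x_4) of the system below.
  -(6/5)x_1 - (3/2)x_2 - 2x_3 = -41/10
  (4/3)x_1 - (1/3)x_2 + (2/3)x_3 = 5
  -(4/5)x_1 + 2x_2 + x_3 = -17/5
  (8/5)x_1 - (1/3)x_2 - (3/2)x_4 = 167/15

infinitely many solutions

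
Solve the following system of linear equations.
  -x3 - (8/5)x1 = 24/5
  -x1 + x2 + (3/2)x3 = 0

Row-reduce:
R1 ← R1 / (-8/5).
R2 ← R2 + 1·R1.
Rank is 2 with 3 unknowns, leaving x3 free.

infinitely many solutions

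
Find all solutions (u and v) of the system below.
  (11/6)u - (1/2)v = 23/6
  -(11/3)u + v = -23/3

infinitely many solutions

Row-reduce:
R1 ← R1 / (11/6).
R2 ← R2 + 11/3·R1.
Rank is 1 with 2 unknowns, leaving v free.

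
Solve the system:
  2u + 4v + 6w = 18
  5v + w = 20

infinitely many solutions

Row-reduce:
R1 ← R1 / (2).
R2 ← R2 / (5).
R1 ← R1 − 2·R2.
Rank is 2 with 3 unknowns, leaving w free.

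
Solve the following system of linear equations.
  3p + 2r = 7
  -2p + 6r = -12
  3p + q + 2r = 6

Row-reduce the augmented matrix:
R1 ← R1 / (3).
R2 ← R2 + 2·R1.
R3 ← R3 − 3·R1.
Swap R2 and R3.
R3 ← R3 / (22/3).
R1 ← R1 − 2/3·R3.
Reading off the reduced rows gives p = 3, q = -1, r = -1.

p = 3, q = -1, r = -1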